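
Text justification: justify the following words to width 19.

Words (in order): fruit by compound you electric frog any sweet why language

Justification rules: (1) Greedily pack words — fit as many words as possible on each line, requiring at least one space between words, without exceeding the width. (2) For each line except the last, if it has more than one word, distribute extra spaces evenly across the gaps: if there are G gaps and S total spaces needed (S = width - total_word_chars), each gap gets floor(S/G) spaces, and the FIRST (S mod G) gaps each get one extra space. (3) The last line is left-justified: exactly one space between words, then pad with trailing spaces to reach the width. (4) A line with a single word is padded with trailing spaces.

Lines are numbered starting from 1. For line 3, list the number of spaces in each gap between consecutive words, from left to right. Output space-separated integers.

Line 1: ['fruit', 'by', 'compound'] (min_width=17, slack=2)
Line 2: ['you', 'electric', 'frog'] (min_width=17, slack=2)
Line 3: ['any', 'sweet', 'why'] (min_width=13, slack=6)
Line 4: ['language'] (min_width=8, slack=11)

Answer: 4 4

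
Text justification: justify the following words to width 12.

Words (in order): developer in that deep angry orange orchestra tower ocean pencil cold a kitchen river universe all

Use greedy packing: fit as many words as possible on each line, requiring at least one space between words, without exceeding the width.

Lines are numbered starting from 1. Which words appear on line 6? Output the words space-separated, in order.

Line 1: ['developer', 'in'] (min_width=12, slack=0)
Line 2: ['that', 'deep'] (min_width=9, slack=3)
Line 3: ['angry', 'orange'] (min_width=12, slack=0)
Line 4: ['orchestra'] (min_width=9, slack=3)
Line 5: ['tower', 'ocean'] (min_width=11, slack=1)
Line 6: ['pencil', 'cold'] (min_width=11, slack=1)
Line 7: ['a', 'kitchen'] (min_width=9, slack=3)
Line 8: ['river'] (min_width=5, slack=7)
Line 9: ['universe', 'all'] (min_width=12, slack=0)

Answer: pencil cold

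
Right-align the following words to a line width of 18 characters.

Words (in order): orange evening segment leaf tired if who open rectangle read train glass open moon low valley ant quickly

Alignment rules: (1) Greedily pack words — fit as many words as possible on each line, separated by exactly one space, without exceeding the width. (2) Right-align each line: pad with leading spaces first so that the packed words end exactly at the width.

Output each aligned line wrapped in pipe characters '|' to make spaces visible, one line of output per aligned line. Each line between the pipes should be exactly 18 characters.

Line 1: ['orange', 'evening'] (min_width=14, slack=4)
Line 2: ['segment', 'leaf', 'tired'] (min_width=18, slack=0)
Line 3: ['if', 'who', 'open'] (min_width=11, slack=7)
Line 4: ['rectangle', 'read'] (min_width=14, slack=4)
Line 5: ['train', 'glass', 'open'] (min_width=16, slack=2)
Line 6: ['moon', 'low', 'valley'] (min_width=15, slack=3)
Line 7: ['ant', 'quickly'] (min_width=11, slack=7)

Answer: |    orange evening|
|segment leaf tired|
|       if who open|
|    rectangle read|
|  train glass open|
|   moon low valley|
|       ant quickly|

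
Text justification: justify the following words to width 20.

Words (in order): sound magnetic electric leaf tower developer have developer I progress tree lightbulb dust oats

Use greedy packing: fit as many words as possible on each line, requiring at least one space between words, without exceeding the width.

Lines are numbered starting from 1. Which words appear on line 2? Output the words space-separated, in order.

Line 1: ['sound', 'magnetic'] (min_width=14, slack=6)
Line 2: ['electric', 'leaf', 'tower'] (min_width=19, slack=1)
Line 3: ['developer', 'have'] (min_width=14, slack=6)
Line 4: ['developer', 'I', 'progress'] (min_width=20, slack=0)
Line 5: ['tree', 'lightbulb', 'dust'] (min_width=19, slack=1)
Line 6: ['oats'] (min_width=4, slack=16)

Answer: electric leaf tower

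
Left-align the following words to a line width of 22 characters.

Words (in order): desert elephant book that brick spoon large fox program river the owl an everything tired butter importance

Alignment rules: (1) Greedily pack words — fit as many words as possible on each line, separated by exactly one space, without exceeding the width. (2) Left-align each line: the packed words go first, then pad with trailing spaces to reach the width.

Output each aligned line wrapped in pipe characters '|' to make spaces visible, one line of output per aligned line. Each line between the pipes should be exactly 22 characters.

Answer: |desert elephant book  |
|that brick spoon large|
|fox program river the |
|owl an everything     |
|tired butter          |
|importance            |

Derivation:
Line 1: ['desert', 'elephant', 'book'] (min_width=20, slack=2)
Line 2: ['that', 'brick', 'spoon', 'large'] (min_width=22, slack=0)
Line 3: ['fox', 'program', 'river', 'the'] (min_width=21, slack=1)
Line 4: ['owl', 'an', 'everything'] (min_width=17, slack=5)
Line 5: ['tired', 'butter'] (min_width=12, slack=10)
Line 6: ['importance'] (min_width=10, slack=12)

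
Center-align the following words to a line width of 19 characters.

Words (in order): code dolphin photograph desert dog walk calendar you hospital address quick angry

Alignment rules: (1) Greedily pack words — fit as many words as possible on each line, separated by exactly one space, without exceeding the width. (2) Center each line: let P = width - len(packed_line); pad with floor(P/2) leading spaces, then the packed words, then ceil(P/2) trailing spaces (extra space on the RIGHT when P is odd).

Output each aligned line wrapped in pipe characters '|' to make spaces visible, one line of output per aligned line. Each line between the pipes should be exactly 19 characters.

Line 1: ['code', 'dolphin'] (min_width=12, slack=7)
Line 2: ['photograph', 'desert'] (min_width=17, slack=2)
Line 3: ['dog', 'walk', 'calendar'] (min_width=17, slack=2)
Line 4: ['you', 'hospital'] (min_width=12, slack=7)
Line 5: ['address', 'quick', 'angry'] (min_width=19, slack=0)

Answer: |   code dolphin    |
| photograph desert |
| dog walk calendar |
|   you hospital    |
|address quick angry|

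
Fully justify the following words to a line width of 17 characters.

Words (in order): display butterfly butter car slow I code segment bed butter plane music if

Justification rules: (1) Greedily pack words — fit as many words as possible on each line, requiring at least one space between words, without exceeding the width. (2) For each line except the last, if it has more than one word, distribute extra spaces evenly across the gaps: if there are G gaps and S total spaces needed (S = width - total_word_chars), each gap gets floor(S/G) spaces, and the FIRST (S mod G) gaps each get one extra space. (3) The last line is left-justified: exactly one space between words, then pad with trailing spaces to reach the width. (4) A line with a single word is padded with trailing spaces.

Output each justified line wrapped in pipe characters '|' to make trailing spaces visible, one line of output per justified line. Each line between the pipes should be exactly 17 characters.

Line 1: ['display', 'butterfly'] (min_width=17, slack=0)
Line 2: ['butter', 'car', 'slow', 'I'] (min_width=17, slack=0)
Line 3: ['code', 'segment', 'bed'] (min_width=16, slack=1)
Line 4: ['butter', 'plane'] (min_width=12, slack=5)
Line 5: ['music', 'if'] (min_width=8, slack=9)

Answer: |display butterfly|
|butter car slow I|
|code  segment bed|
|butter      plane|
|music if         |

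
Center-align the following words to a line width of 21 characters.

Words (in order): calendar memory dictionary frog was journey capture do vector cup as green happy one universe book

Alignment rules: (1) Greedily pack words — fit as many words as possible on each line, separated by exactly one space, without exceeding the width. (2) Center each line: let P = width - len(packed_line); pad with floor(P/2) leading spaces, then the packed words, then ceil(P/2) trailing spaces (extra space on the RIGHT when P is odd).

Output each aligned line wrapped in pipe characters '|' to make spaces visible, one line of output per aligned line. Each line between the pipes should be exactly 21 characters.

Answer: |   calendar memory   |
| dictionary frog was |
| journey capture do  |
| vector cup as green |
| happy one universe  |
|        book         |

Derivation:
Line 1: ['calendar', 'memory'] (min_width=15, slack=6)
Line 2: ['dictionary', 'frog', 'was'] (min_width=19, slack=2)
Line 3: ['journey', 'capture', 'do'] (min_width=18, slack=3)
Line 4: ['vector', 'cup', 'as', 'green'] (min_width=19, slack=2)
Line 5: ['happy', 'one', 'universe'] (min_width=18, slack=3)
Line 6: ['book'] (min_width=4, slack=17)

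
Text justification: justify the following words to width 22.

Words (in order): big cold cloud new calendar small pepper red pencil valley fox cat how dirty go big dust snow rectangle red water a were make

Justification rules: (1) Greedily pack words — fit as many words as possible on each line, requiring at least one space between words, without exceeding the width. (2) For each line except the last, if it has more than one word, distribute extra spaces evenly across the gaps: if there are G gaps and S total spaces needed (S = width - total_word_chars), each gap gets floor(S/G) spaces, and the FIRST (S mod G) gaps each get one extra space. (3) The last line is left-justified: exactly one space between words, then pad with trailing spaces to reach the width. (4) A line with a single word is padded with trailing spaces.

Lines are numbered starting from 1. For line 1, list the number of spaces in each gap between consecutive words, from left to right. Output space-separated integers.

Line 1: ['big', 'cold', 'cloud', 'new'] (min_width=18, slack=4)
Line 2: ['calendar', 'small', 'pepper'] (min_width=21, slack=1)
Line 3: ['red', 'pencil', 'valley', 'fox'] (min_width=21, slack=1)
Line 4: ['cat', 'how', 'dirty', 'go', 'big'] (min_width=20, slack=2)
Line 5: ['dust', 'snow', 'rectangle'] (min_width=19, slack=3)
Line 6: ['red', 'water', 'a', 'were', 'make'] (min_width=21, slack=1)

Answer: 3 2 2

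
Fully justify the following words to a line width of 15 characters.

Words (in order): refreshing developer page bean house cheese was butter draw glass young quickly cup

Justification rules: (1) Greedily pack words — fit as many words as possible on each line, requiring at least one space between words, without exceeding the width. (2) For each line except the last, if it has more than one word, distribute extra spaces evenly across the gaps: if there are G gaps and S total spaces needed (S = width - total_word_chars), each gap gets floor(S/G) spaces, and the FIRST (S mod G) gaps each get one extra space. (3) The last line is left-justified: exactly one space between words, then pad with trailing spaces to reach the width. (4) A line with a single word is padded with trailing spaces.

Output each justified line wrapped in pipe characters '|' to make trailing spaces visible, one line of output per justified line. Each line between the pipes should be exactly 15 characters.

Line 1: ['refreshing'] (min_width=10, slack=5)
Line 2: ['developer', 'page'] (min_width=14, slack=1)
Line 3: ['bean', 'house'] (min_width=10, slack=5)
Line 4: ['cheese', 'was'] (min_width=10, slack=5)
Line 5: ['butter', 'draw'] (min_width=11, slack=4)
Line 6: ['glass', 'young'] (min_width=11, slack=4)
Line 7: ['quickly', 'cup'] (min_width=11, slack=4)

Answer: |refreshing     |
|developer  page|
|bean      house|
|cheese      was|
|butter     draw|
|glass     young|
|quickly cup    |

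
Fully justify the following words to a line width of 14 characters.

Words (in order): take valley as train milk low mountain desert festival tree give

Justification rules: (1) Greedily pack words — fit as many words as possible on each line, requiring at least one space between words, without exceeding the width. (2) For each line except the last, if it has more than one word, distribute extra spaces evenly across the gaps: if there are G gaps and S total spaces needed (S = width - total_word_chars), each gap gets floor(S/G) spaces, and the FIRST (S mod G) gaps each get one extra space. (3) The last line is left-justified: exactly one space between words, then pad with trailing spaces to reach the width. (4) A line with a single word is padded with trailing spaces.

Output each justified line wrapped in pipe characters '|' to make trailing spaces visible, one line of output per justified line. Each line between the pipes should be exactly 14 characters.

Answer: |take valley as|
|train milk low|
|mountain      |
|desert        |
|festival  tree|
|give          |

Derivation:
Line 1: ['take', 'valley', 'as'] (min_width=14, slack=0)
Line 2: ['train', 'milk', 'low'] (min_width=14, slack=0)
Line 3: ['mountain'] (min_width=8, slack=6)
Line 4: ['desert'] (min_width=6, slack=8)
Line 5: ['festival', 'tree'] (min_width=13, slack=1)
Line 6: ['give'] (min_width=4, slack=10)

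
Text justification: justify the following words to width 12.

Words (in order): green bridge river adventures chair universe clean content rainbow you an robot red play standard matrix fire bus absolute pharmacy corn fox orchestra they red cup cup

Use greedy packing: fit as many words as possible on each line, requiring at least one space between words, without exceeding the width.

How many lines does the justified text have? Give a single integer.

Answer: 18

Derivation:
Line 1: ['green', 'bridge'] (min_width=12, slack=0)
Line 2: ['river'] (min_width=5, slack=7)
Line 3: ['adventures'] (min_width=10, slack=2)
Line 4: ['chair'] (min_width=5, slack=7)
Line 5: ['universe'] (min_width=8, slack=4)
Line 6: ['clean'] (min_width=5, slack=7)
Line 7: ['content'] (min_width=7, slack=5)
Line 8: ['rainbow', 'you'] (min_width=11, slack=1)
Line 9: ['an', 'robot', 'red'] (min_width=12, slack=0)
Line 10: ['play'] (min_width=4, slack=8)
Line 11: ['standard'] (min_width=8, slack=4)
Line 12: ['matrix', 'fire'] (min_width=11, slack=1)
Line 13: ['bus', 'absolute'] (min_width=12, slack=0)
Line 14: ['pharmacy'] (min_width=8, slack=4)
Line 15: ['corn', 'fox'] (min_width=8, slack=4)
Line 16: ['orchestra'] (min_width=9, slack=3)
Line 17: ['they', 'red', 'cup'] (min_width=12, slack=0)
Line 18: ['cup'] (min_width=3, slack=9)
Total lines: 18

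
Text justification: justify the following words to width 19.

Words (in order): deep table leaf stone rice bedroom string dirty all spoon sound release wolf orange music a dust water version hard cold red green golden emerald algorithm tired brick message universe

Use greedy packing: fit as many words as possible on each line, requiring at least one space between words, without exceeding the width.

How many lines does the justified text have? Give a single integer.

Line 1: ['deep', 'table', 'leaf'] (min_width=15, slack=4)
Line 2: ['stone', 'rice', 'bedroom'] (min_width=18, slack=1)
Line 3: ['string', 'dirty', 'all'] (min_width=16, slack=3)
Line 4: ['spoon', 'sound', 'release'] (min_width=19, slack=0)
Line 5: ['wolf', 'orange', 'music', 'a'] (min_width=19, slack=0)
Line 6: ['dust', 'water', 'version'] (min_width=18, slack=1)
Line 7: ['hard', 'cold', 'red', 'green'] (min_width=19, slack=0)
Line 8: ['golden', 'emerald'] (min_width=14, slack=5)
Line 9: ['algorithm', 'tired'] (min_width=15, slack=4)
Line 10: ['brick', 'message'] (min_width=13, slack=6)
Line 11: ['universe'] (min_width=8, slack=11)
Total lines: 11

Answer: 11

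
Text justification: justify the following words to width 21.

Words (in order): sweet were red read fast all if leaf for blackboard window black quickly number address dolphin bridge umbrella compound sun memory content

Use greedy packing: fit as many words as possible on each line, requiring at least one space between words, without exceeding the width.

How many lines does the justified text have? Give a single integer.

Answer: 8

Derivation:
Line 1: ['sweet', 'were', 'red', 'read'] (min_width=19, slack=2)
Line 2: ['fast', 'all', 'if', 'leaf', 'for'] (min_width=20, slack=1)
Line 3: ['blackboard', 'window'] (min_width=17, slack=4)
Line 4: ['black', 'quickly', 'number'] (min_width=20, slack=1)
Line 5: ['address', 'dolphin'] (min_width=15, slack=6)
Line 6: ['bridge', 'umbrella'] (min_width=15, slack=6)
Line 7: ['compound', 'sun', 'memory'] (min_width=19, slack=2)
Line 8: ['content'] (min_width=7, slack=14)
Total lines: 8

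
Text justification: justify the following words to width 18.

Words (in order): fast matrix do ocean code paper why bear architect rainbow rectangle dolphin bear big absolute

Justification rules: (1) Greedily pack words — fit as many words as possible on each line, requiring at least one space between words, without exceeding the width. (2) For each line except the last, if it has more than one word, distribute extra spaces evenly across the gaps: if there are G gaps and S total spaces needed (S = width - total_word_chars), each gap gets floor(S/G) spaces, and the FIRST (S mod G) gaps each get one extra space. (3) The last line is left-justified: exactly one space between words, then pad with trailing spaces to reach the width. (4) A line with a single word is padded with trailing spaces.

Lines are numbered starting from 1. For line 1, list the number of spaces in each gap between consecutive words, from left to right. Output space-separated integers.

Line 1: ['fast', 'matrix', 'do'] (min_width=14, slack=4)
Line 2: ['ocean', 'code', 'paper'] (min_width=16, slack=2)
Line 3: ['why', 'bear', 'architect'] (min_width=18, slack=0)
Line 4: ['rainbow', 'rectangle'] (min_width=17, slack=1)
Line 5: ['dolphin', 'bear', 'big'] (min_width=16, slack=2)
Line 6: ['absolute'] (min_width=8, slack=10)

Answer: 3 3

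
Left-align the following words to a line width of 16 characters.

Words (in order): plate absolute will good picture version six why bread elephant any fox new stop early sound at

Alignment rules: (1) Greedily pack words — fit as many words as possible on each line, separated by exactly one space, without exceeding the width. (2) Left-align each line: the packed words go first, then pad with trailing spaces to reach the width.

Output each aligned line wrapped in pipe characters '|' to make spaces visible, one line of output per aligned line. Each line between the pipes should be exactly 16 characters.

Line 1: ['plate', 'absolute'] (min_width=14, slack=2)
Line 2: ['will', 'good'] (min_width=9, slack=7)
Line 3: ['picture', 'version'] (min_width=15, slack=1)
Line 4: ['six', 'why', 'bread'] (min_width=13, slack=3)
Line 5: ['elephant', 'any', 'fox'] (min_width=16, slack=0)
Line 6: ['new', 'stop', 'early'] (min_width=14, slack=2)
Line 7: ['sound', 'at'] (min_width=8, slack=8)

Answer: |plate absolute  |
|will good       |
|picture version |
|six why bread   |
|elephant any fox|
|new stop early  |
|sound at        |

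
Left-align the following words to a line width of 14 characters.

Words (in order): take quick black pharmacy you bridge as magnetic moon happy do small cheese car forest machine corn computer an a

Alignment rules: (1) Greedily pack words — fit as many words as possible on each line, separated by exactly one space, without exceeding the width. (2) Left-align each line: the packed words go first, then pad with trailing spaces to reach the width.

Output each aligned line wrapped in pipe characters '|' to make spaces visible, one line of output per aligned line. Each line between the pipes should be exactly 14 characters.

Answer: |take quick    |
|black pharmacy|
|you bridge as |
|magnetic moon |
|happy do small|
|cheese car    |
|forest machine|
|corn computer |
|an a          |

Derivation:
Line 1: ['take', 'quick'] (min_width=10, slack=4)
Line 2: ['black', 'pharmacy'] (min_width=14, slack=0)
Line 3: ['you', 'bridge', 'as'] (min_width=13, slack=1)
Line 4: ['magnetic', 'moon'] (min_width=13, slack=1)
Line 5: ['happy', 'do', 'small'] (min_width=14, slack=0)
Line 6: ['cheese', 'car'] (min_width=10, slack=4)
Line 7: ['forest', 'machine'] (min_width=14, slack=0)
Line 8: ['corn', 'computer'] (min_width=13, slack=1)
Line 9: ['an', 'a'] (min_width=4, slack=10)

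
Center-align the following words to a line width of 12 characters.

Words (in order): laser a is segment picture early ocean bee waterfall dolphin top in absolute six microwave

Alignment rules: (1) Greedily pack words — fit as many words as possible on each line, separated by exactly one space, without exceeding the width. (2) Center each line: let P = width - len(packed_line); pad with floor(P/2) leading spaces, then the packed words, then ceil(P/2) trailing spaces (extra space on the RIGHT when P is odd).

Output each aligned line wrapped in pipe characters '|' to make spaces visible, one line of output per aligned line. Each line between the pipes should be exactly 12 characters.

Line 1: ['laser', 'a', 'is'] (min_width=10, slack=2)
Line 2: ['segment'] (min_width=7, slack=5)
Line 3: ['picture'] (min_width=7, slack=5)
Line 4: ['early', 'ocean'] (min_width=11, slack=1)
Line 5: ['bee'] (min_width=3, slack=9)
Line 6: ['waterfall'] (min_width=9, slack=3)
Line 7: ['dolphin', 'top'] (min_width=11, slack=1)
Line 8: ['in', 'absolute'] (min_width=11, slack=1)
Line 9: ['six'] (min_width=3, slack=9)
Line 10: ['microwave'] (min_width=9, slack=3)

Answer: | laser a is |
|  segment   |
|  picture   |
|early ocean |
|    bee     |
| waterfall  |
|dolphin top |
|in absolute |
|    six     |
| microwave  |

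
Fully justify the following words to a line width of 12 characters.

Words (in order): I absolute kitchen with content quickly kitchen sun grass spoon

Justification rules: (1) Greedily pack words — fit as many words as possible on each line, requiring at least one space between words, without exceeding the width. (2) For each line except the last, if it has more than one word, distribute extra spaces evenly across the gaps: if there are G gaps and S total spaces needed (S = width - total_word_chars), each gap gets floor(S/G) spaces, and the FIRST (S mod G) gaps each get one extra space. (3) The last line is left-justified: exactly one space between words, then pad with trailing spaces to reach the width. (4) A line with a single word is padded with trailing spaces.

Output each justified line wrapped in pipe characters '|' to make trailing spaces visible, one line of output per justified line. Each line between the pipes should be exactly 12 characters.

Answer: |I   absolute|
|kitchen with|
|content     |
|quickly     |
|kitchen  sun|
|grass spoon |

Derivation:
Line 1: ['I', 'absolute'] (min_width=10, slack=2)
Line 2: ['kitchen', 'with'] (min_width=12, slack=0)
Line 3: ['content'] (min_width=7, slack=5)
Line 4: ['quickly'] (min_width=7, slack=5)
Line 5: ['kitchen', 'sun'] (min_width=11, slack=1)
Line 6: ['grass', 'spoon'] (min_width=11, slack=1)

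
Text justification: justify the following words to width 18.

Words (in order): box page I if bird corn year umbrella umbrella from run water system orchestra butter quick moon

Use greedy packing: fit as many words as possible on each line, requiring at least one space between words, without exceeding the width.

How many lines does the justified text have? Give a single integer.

Answer: 6

Derivation:
Line 1: ['box', 'page', 'I', 'if', 'bird'] (min_width=18, slack=0)
Line 2: ['corn', 'year', 'umbrella'] (min_width=18, slack=0)
Line 3: ['umbrella', 'from', 'run'] (min_width=17, slack=1)
Line 4: ['water', 'system'] (min_width=12, slack=6)
Line 5: ['orchestra', 'butter'] (min_width=16, slack=2)
Line 6: ['quick', 'moon'] (min_width=10, slack=8)
Total lines: 6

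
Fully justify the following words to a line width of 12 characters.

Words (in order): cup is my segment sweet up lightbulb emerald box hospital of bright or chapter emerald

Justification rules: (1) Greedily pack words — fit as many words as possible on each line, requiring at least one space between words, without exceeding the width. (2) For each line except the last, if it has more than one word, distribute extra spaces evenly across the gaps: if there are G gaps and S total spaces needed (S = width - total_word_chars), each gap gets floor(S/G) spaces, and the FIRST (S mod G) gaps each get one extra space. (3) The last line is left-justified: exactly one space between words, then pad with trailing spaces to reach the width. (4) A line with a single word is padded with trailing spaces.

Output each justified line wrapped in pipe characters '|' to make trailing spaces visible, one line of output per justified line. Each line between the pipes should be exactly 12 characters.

Line 1: ['cup', 'is', 'my'] (min_width=9, slack=3)
Line 2: ['segment'] (min_width=7, slack=5)
Line 3: ['sweet', 'up'] (min_width=8, slack=4)
Line 4: ['lightbulb'] (min_width=9, slack=3)
Line 5: ['emerald', 'box'] (min_width=11, slack=1)
Line 6: ['hospital', 'of'] (min_width=11, slack=1)
Line 7: ['bright', 'or'] (min_width=9, slack=3)
Line 8: ['chapter'] (min_width=7, slack=5)
Line 9: ['emerald'] (min_width=7, slack=5)

Answer: |cup   is  my|
|segment     |
|sweet     up|
|lightbulb   |
|emerald  box|
|hospital  of|
|bright    or|
|chapter     |
|emerald     |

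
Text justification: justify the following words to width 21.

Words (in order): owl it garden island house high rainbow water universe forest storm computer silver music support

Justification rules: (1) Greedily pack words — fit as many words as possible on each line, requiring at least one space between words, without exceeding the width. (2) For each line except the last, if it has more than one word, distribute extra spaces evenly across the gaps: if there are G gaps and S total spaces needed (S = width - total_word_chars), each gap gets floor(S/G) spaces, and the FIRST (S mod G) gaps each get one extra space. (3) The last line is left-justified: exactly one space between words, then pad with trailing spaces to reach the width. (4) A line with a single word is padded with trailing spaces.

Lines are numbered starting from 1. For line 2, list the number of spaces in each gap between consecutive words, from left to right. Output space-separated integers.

Line 1: ['owl', 'it', 'garden', 'island'] (min_width=20, slack=1)
Line 2: ['house', 'high', 'rainbow'] (min_width=18, slack=3)
Line 3: ['water', 'universe', 'forest'] (min_width=21, slack=0)
Line 4: ['storm', 'computer', 'silver'] (min_width=21, slack=0)
Line 5: ['music', 'support'] (min_width=13, slack=8)

Answer: 3 2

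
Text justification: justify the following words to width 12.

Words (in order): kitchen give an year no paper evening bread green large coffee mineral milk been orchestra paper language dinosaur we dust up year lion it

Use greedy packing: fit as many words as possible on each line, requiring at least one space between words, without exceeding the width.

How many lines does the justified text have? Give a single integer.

Answer: 14

Derivation:
Line 1: ['kitchen', 'give'] (min_width=12, slack=0)
Line 2: ['an', 'year', 'no'] (min_width=10, slack=2)
Line 3: ['paper'] (min_width=5, slack=7)
Line 4: ['evening'] (min_width=7, slack=5)
Line 5: ['bread', 'green'] (min_width=11, slack=1)
Line 6: ['large', 'coffee'] (min_width=12, slack=0)
Line 7: ['mineral', 'milk'] (min_width=12, slack=0)
Line 8: ['been'] (min_width=4, slack=8)
Line 9: ['orchestra'] (min_width=9, slack=3)
Line 10: ['paper'] (min_width=5, slack=7)
Line 11: ['language'] (min_width=8, slack=4)
Line 12: ['dinosaur', 'we'] (min_width=11, slack=1)
Line 13: ['dust', 'up', 'year'] (min_width=12, slack=0)
Line 14: ['lion', 'it'] (min_width=7, slack=5)
Total lines: 14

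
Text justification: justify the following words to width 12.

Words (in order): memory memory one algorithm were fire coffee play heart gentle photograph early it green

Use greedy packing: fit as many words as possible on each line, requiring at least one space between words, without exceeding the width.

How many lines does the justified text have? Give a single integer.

Line 1: ['memory'] (min_width=6, slack=6)
Line 2: ['memory', 'one'] (min_width=10, slack=2)
Line 3: ['algorithm'] (min_width=9, slack=3)
Line 4: ['were', 'fire'] (min_width=9, slack=3)
Line 5: ['coffee', 'play'] (min_width=11, slack=1)
Line 6: ['heart', 'gentle'] (min_width=12, slack=0)
Line 7: ['photograph'] (min_width=10, slack=2)
Line 8: ['early', 'it'] (min_width=8, slack=4)
Line 9: ['green'] (min_width=5, slack=7)
Total lines: 9

Answer: 9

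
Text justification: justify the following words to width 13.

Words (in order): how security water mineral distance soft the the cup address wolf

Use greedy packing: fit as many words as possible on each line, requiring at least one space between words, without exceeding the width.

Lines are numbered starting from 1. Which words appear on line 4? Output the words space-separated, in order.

Line 1: ['how', 'security'] (min_width=12, slack=1)
Line 2: ['water', 'mineral'] (min_width=13, slack=0)
Line 3: ['distance', 'soft'] (min_width=13, slack=0)
Line 4: ['the', 'the', 'cup'] (min_width=11, slack=2)
Line 5: ['address', 'wolf'] (min_width=12, slack=1)

Answer: the the cup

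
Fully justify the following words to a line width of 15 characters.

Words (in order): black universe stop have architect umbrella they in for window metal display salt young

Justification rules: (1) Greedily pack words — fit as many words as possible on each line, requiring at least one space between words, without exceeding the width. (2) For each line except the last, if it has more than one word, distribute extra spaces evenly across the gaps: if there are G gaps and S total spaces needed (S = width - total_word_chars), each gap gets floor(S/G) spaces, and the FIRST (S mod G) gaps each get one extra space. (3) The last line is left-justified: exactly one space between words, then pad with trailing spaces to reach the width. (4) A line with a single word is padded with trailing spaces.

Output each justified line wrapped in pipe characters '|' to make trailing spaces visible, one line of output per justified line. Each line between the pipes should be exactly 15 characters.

Line 1: ['black', 'universe'] (min_width=14, slack=1)
Line 2: ['stop', 'have'] (min_width=9, slack=6)
Line 3: ['architect'] (min_width=9, slack=6)
Line 4: ['umbrella', 'they'] (min_width=13, slack=2)
Line 5: ['in', 'for', 'window'] (min_width=13, slack=2)
Line 6: ['metal', 'display'] (min_width=13, slack=2)
Line 7: ['salt', 'young'] (min_width=10, slack=5)

Answer: |black  universe|
|stop       have|
|architect      |
|umbrella   they|
|in  for  window|
|metal   display|
|salt young     |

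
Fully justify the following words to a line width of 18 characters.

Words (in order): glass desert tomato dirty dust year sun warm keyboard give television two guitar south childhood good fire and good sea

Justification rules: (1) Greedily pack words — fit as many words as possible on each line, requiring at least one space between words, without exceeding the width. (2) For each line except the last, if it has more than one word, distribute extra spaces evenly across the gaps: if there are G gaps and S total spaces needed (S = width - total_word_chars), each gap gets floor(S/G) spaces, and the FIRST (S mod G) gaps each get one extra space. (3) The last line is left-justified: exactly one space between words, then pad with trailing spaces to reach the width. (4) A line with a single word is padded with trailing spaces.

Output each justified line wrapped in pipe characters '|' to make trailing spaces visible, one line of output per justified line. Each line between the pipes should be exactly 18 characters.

Line 1: ['glass', 'desert'] (min_width=12, slack=6)
Line 2: ['tomato', 'dirty', 'dust'] (min_width=17, slack=1)
Line 3: ['year', 'sun', 'warm'] (min_width=13, slack=5)
Line 4: ['keyboard', 'give'] (min_width=13, slack=5)
Line 5: ['television', 'two'] (min_width=14, slack=4)
Line 6: ['guitar', 'south'] (min_width=12, slack=6)
Line 7: ['childhood', 'good'] (min_width=14, slack=4)
Line 8: ['fire', 'and', 'good', 'sea'] (min_width=17, slack=1)

Answer: |glass       desert|
|tomato  dirty dust|
|year    sun   warm|
|keyboard      give|
|television     two|
|guitar       south|
|childhood     good|
|fire and good sea |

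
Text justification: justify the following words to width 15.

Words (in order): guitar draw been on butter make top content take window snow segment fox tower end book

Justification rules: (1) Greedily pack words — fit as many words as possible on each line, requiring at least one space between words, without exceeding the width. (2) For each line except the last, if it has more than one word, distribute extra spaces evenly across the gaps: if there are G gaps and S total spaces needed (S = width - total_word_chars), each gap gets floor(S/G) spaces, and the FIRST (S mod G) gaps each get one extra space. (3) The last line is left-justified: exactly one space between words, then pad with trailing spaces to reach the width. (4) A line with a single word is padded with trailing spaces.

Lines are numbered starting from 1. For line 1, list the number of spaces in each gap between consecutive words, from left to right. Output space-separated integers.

Line 1: ['guitar', 'draw'] (min_width=11, slack=4)
Line 2: ['been', 'on', 'butter'] (min_width=14, slack=1)
Line 3: ['make', 'top'] (min_width=8, slack=7)
Line 4: ['content', 'take'] (min_width=12, slack=3)
Line 5: ['window', 'snow'] (min_width=11, slack=4)
Line 6: ['segment', 'fox'] (min_width=11, slack=4)
Line 7: ['tower', 'end', 'book'] (min_width=14, slack=1)

Answer: 5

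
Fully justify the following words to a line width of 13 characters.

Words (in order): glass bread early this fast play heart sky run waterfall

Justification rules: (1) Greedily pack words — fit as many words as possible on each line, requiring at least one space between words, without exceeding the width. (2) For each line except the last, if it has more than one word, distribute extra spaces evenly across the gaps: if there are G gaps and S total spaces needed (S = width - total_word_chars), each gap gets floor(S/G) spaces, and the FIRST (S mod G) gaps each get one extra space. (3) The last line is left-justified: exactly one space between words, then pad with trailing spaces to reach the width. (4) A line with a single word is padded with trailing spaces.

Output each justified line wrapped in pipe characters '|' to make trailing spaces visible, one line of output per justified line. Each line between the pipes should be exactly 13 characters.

Line 1: ['glass', 'bread'] (min_width=11, slack=2)
Line 2: ['early', 'this'] (min_width=10, slack=3)
Line 3: ['fast', 'play'] (min_width=9, slack=4)
Line 4: ['heart', 'sky', 'run'] (min_width=13, slack=0)
Line 5: ['waterfall'] (min_width=9, slack=4)

Answer: |glass   bread|
|early    this|
|fast     play|
|heart sky run|
|waterfall    |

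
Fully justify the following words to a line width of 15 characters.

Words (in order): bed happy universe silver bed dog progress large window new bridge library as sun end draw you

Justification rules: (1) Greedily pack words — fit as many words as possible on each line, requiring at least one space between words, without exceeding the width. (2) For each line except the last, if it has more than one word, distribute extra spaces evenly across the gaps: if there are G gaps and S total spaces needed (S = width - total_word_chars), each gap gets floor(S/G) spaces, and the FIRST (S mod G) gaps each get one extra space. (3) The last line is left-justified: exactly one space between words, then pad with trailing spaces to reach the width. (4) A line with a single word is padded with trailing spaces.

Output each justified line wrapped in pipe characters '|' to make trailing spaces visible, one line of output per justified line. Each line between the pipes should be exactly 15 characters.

Answer: |bed       happy|
|universe silver|
|bed         dog|
|progress  large|
|window      new|
|bridge  library|
|as sun end draw|
|you            |

Derivation:
Line 1: ['bed', 'happy'] (min_width=9, slack=6)
Line 2: ['universe', 'silver'] (min_width=15, slack=0)
Line 3: ['bed', 'dog'] (min_width=7, slack=8)
Line 4: ['progress', 'large'] (min_width=14, slack=1)
Line 5: ['window', 'new'] (min_width=10, slack=5)
Line 6: ['bridge', 'library'] (min_width=14, slack=1)
Line 7: ['as', 'sun', 'end', 'draw'] (min_width=15, slack=0)
Line 8: ['you'] (min_width=3, slack=12)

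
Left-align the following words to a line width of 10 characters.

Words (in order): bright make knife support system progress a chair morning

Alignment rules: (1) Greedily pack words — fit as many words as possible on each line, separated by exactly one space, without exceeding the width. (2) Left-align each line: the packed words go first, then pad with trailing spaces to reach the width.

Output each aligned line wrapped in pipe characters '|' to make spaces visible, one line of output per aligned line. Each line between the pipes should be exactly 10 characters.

Answer: |bright    |
|make knife|
|support   |
|system    |
|progress a|
|chair     |
|morning   |

Derivation:
Line 1: ['bright'] (min_width=6, slack=4)
Line 2: ['make', 'knife'] (min_width=10, slack=0)
Line 3: ['support'] (min_width=7, slack=3)
Line 4: ['system'] (min_width=6, slack=4)
Line 5: ['progress', 'a'] (min_width=10, slack=0)
Line 6: ['chair'] (min_width=5, slack=5)
Line 7: ['morning'] (min_width=7, slack=3)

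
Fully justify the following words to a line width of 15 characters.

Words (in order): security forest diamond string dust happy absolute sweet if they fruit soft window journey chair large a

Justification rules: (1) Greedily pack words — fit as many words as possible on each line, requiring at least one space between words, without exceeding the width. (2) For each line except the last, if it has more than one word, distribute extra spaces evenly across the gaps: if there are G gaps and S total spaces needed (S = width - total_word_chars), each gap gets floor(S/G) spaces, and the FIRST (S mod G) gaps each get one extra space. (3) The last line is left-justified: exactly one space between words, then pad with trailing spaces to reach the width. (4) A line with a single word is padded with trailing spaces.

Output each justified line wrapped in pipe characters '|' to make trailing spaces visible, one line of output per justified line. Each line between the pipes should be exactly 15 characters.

Line 1: ['security', 'forest'] (min_width=15, slack=0)
Line 2: ['diamond', 'string'] (min_width=14, slack=1)
Line 3: ['dust', 'happy'] (min_width=10, slack=5)
Line 4: ['absolute', 'sweet'] (min_width=14, slack=1)
Line 5: ['if', 'they', 'fruit'] (min_width=13, slack=2)
Line 6: ['soft', 'window'] (min_width=11, slack=4)
Line 7: ['journey', 'chair'] (min_width=13, slack=2)
Line 8: ['large', 'a'] (min_width=7, slack=8)

Answer: |security forest|
|diamond  string|
|dust      happy|
|absolute  sweet|
|if  they  fruit|
|soft     window|
|journey   chair|
|large a        |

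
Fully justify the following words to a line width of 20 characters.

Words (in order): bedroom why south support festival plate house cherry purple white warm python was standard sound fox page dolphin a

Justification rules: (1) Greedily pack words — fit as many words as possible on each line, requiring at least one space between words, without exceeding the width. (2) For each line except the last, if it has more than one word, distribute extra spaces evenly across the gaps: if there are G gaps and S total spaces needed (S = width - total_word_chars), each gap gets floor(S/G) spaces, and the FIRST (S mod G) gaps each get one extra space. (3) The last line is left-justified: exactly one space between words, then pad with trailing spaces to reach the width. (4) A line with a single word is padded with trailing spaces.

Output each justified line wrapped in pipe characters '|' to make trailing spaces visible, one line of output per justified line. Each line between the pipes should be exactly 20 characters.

Line 1: ['bedroom', 'why', 'south'] (min_width=17, slack=3)
Line 2: ['support', 'festival'] (min_width=16, slack=4)
Line 3: ['plate', 'house', 'cherry'] (min_width=18, slack=2)
Line 4: ['purple', 'white', 'warm'] (min_width=17, slack=3)
Line 5: ['python', 'was', 'standard'] (min_width=19, slack=1)
Line 6: ['sound', 'fox', 'page'] (min_width=14, slack=6)
Line 7: ['dolphin', 'a'] (min_width=9, slack=11)

Answer: |bedroom   why  south|
|support     festival|
|plate  house  cherry|
|purple   white  warm|
|python  was standard|
|sound    fox    page|
|dolphin a           |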